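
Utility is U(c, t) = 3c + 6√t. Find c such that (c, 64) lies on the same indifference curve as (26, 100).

U(26, 100) = 138.
Set U(c, 64) = 138 and solve.
With t = 64: √64 = 8, so 3c = 138 − 6·8 = 90 and c = 30.
Check: U(30, 64) = 138.

c = 30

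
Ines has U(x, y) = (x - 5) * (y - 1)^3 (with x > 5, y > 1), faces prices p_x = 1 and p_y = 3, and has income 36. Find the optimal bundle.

MU_x = (y−1)^3, MU_y = 3·(x−5)·(y−1)^2.
MRS = (1/3)·(y−1)/(x−5).
Tangency: set MRS = p_x/p_y = 1/3.
So (1/3)·(y − 1)/(x − 5) = 1/3, i.e. (y − 1) = (x − 5).
Rewrite the budget in excess-of-subsistence terms: 1·(x − 5) + 3·(y − 1) = 36 − 1·5 − 3·1 = 28.
Substituting, 4·(x − 5) = 28, so x − 5 = 7 and x* = 12.
Then y − 1 = 7, so y* = 8.

x* = 12, y* = 8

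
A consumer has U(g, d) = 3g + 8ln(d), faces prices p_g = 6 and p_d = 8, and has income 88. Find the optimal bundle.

g* = 12, d* = 2

MU_g = 3, MU_d = 8/d.
MRS = 3 ÷ (8/d).
Tangency: set MRS = p_g/p_d = 6/8 = 0.75.
MRS depends only on d: 0.375·d = 0.75 ⇒ d* = 0.75/0.375 = 2.
From the budget, 6·g = 88 − 8·2 = 72, so g* = 12.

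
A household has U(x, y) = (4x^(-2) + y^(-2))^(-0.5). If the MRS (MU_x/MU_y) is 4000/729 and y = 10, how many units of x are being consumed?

x = 9

For CES with ρ = -2, MRS = (4/1)·(y/x)^3.
Setting (4/1)·(10/x)^3 = 4000/729 gives (10/x)^3 = 1000/729, so 10/x = 10/9 and x = 9.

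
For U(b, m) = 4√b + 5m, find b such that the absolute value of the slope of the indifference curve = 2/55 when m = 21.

b = 121

MU_b = 4/(2√b), MU_m = 5.
MRS = 4/(2√b) ÷ 5.
MRS depends only on b: 0.4/√b = 2/55 ⇒ √b = 0.4/(2/55) = 11 ⇒ b = 121.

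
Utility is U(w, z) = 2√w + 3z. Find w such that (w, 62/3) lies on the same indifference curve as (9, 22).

w = 25

U(9, 22) = 72.
Set U(w, 62/3) = 72 and solve.
With z = 62/3: 2√w = 72 − 3·62/3 = 10, so √w = 5 and w = 25.
Check: U(25, 62/3) = 72.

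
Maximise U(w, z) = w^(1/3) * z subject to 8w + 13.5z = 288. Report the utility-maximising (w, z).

w* = 9, z* = 16

MU_w = 1/3·w^(-2/3)·z and MU_z = w^(1/3).
MRS = MU_w/MU_z = (1/3)·z/w.
Tangency: set MRS = p_w/p_z = 8/13.5 = 16/27.
So (1/3)·z/w = 16/27, i.e. z = (16/9)·w.
Substitute into the budget 8·w + 13.5·z = 288: 32·w = 288, so w* = 9.
Then z* = (16/9)·9 = 16.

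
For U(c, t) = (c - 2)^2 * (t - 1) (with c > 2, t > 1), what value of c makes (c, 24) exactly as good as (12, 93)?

U(12, 93) = 9200.
Set U(c, 24) = 9200 and solve.
With t = 24: (24 − 1) = 23, so (c − 2)^2 = 9200/23 = 400.
Taking the square root (with c > 2): c − 2 = 20, so c = 22.
Check: U(22, 24) = 9200.

c = 22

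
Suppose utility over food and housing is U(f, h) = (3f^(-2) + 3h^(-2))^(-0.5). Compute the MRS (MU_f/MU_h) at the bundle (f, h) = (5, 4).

For CES with ρ = -2, MRS = (h/f)^3.
At (5, 4): MRS = 64/125.
That is, one extra unit of f is worth 64/125 units of h at the margin.

MRS = 64/125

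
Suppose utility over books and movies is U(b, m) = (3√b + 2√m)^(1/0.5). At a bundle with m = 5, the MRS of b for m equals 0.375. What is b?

b = 80

For CES with ρ = 0.5, MRS = (3/2)·√(m/b).
Setting (3/2)·√(5/b) = 0.375 gives √(5/b) = 0.25, so 5/b = 1/16 and b = 80.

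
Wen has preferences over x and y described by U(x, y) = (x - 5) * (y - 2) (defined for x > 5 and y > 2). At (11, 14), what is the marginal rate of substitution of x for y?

MRS = 2

MU_x = (y−2), MU_y = (x−5).
MRS = (y−2)/(x−5).
At (11, 14): MRS = 2.
That is, one extra unit of x is worth 2 units of y at the margin.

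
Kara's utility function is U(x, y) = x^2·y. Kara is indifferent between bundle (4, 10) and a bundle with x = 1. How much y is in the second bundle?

y = 160

U(4, 10) = 160.
Set U(1, y) = 160 and solve.
With x = 1: 1^2 = 1, so y = 160/1 = 160.
Check: U(1, 160) = 160.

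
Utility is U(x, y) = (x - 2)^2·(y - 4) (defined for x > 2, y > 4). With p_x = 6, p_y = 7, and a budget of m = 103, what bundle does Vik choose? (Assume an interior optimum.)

x* = 9, y* = 7

MU_x = 2·(x−2)·(y−4), MU_y = (x−2)^2.
MRS = (2/1)·(y−4)/(x−2).
Tangency: set MRS = p_x/p_y = 6/7.
So (2/1)·(y − 4)/(x − 2) = 6/7, i.e. (y − 4) = (3/7)·(x − 2).
Rewrite the budget in excess-of-subsistence terms: 6·(x − 2) + 7·(y − 4) = 103 − 6·2 − 7·4 = 63.
Substituting, 9·(x − 2) = 63, so x − 2 = 7 and x* = 9.
Then y − 4 = (3/7)·7 = 3, so y* = 7.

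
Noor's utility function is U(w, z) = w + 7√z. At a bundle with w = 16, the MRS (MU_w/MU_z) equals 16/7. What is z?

MU_w = 1, MU_z = 7/(2√z).
MRS = 1 ÷ (7/(2√z)).
MRS depends only on z: (2/7)·√z = 16/7 ⇒ √z = (16/7)/(2/7) = 8 ⇒ z = 64.

z = 64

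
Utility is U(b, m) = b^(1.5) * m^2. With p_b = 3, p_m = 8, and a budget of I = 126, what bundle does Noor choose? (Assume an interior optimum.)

b* = 18, m* = 9

MU_b = 1.5·√b·m^2 and MU_m = 2·b^(1.5)·m.
MRS = MU_b/MU_m = (0.75)·m/b.
Tangency: set MRS = p_b/p_m = 3/8 = 0.375.
So (0.75)·m/b = 0.375, i.e. m = 0.5·b.
Substitute into the budget 3·b + 8·m = 126: 7·b = 126, so b* = 18.
Then m* = 0.5·18 = 9.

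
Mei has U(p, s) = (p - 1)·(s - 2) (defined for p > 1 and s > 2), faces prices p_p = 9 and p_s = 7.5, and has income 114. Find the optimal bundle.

MU_p = (s−2), MU_s = (p−1).
MRS = (s−2)/(p−1).
Tangency: set MRS = p_p/p_s = 9/7.5 = 1.2.
So (s − 2)/(p − 1) = 1.2, i.e. (s − 2) = 1.2·(p − 1).
Rewrite the budget in excess-of-subsistence terms: 9·(p − 1) + 7.5·(s − 2) = 114 − 9·1 − 7.5·2 = 90.
Substituting, 18·(p − 1) = 90, so p − 1 = 5 and p* = 6.
Then s − 2 = 1.2·5 = 6, so s* = 8.

p* = 6, s* = 8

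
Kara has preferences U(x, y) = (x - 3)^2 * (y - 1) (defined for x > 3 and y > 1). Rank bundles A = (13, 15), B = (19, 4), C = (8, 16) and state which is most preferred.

Evaluate utility at each bundle:
U(A) = 1400.
U(B) = 768.
U(C) = 375.
Highest utility is A, so A ≻ B ≻ C.

Bundle A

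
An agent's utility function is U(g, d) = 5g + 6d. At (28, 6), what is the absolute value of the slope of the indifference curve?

MU_g = 5, MU_d = 6, so MRS = 5/6 at every bundle.
At (28, 6): MRS = 5/6.
So at (28, 6) the consumer would give up 5/6 units of d for one more unit of g.

MRS = 5/6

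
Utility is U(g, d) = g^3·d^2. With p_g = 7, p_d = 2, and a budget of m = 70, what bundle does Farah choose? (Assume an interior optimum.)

g* = 6, d* = 14

MU_g = 3·g^2·d^2 and MU_d = 2·g^3·d.
MRS = MU_g/MU_d = (3/2)·d/g.
Tangency: set MRS = p_g/p_d = 7/2 = 3.5.
So (3/2)·d/g = 3.5, i.e. d = (7/3)·g.
Substitute into the budget 7·g + 2·d = 70: (35/3)·g = 70, so g* = 6.
Then d* = (7/3)·6 = 14.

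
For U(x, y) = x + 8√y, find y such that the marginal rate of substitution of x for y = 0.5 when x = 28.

y = 4

MU_x = 1, MU_y = 8/(2√y).
MRS = 1 ÷ (8/(2√y)).
MRS depends only on y: 0.25·√y = 0.5 ⇒ √y = 0.5/0.25 = 2 ⇒ y = 4.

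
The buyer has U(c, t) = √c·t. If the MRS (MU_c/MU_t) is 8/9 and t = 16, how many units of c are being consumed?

MU_c = 0.5·c^(-0.5)·t and MU_t = √c.
MRS = MU_c/MU_t = (0.5)·t/c.
Substitute t = 16: MRS = 8/c. Setting 8/c = 8/9 gives c = 8/(8/9) = 9.

c = 9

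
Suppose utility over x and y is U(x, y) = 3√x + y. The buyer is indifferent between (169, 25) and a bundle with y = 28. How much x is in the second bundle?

U(169, 25) = 64.
Set U(x, 28) = 64 and solve.
With y = 28: 3√x = 64 − 28 = 36, so √x = 12 and x = 144.
Check: U(144, 28) = 64.

x = 144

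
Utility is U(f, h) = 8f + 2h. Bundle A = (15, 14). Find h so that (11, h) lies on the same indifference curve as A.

h = 30

U(15, 14) = 148.
Set U(11, h) = 148 and solve.
8·11 + 2h = 148 ⇒ 2h = 60 ⇒ h = 30.
Check: U(11, 30) = 148.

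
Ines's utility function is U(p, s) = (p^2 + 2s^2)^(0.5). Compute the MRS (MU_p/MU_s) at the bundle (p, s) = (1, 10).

MRS = 0.05

For CES with ρ = 2, MRS = (1/2)·(s/p)^(-1).
At (1, 10): MRS = 0.05.
So at (1, 10) the consumer would give up 0.05 units of s for one more unit of p.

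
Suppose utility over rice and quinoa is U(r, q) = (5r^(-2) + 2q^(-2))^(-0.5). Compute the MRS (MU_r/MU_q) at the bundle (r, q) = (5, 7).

MRS = 343/50

For CES with ρ = -2, MRS = (5/2)·(q/r)^3.
At (5, 7): MRS = 343/50.
So at (5, 7) the consumer would give up 343/50 units of q for one more unit of r.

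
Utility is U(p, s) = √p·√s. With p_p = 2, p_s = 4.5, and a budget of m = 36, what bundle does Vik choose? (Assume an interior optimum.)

p* = 9, s* = 4

MU_p = 0.5·p^(-0.5)·√s and MU_s = 0.5·√p·s^(-0.5).
MRS = MU_p/MU_s = s/p.
Tangency: set MRS = p_p/p_s = 2/4.5 = 4/9.
So s/p = 4/9, i.e. s = (4/9)·p.
Substitute into the budget 2·p + 4.5·s = 36: 4·p = 36, so p* = 9.
Then s* = (4/9)·9 = 4.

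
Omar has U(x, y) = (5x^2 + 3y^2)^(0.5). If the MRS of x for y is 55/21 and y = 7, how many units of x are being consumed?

x = 11

For CES with ρ = 2, MRS = (5/3)·(y/x)^(-1).
Setting (5/3)·(7/x)^(-1) = 55/21 gives (7/x)^(-1) = 11/7, so 7/x = 7/11 and x = 11.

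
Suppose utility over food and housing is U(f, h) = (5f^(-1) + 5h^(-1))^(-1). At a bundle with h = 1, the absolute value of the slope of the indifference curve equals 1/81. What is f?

f = 9

For CES with ρ = -1, MRS = (h/f)^2.
Setting (1/f)^2 = 1/81 gives 1/f = 1/9 and f = 9.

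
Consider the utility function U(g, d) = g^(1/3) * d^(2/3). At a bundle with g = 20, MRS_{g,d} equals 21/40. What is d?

MU_g = 1/3·g^(-2/3)·d^(2/3) and MU_d = 2/3·g^(1/3)·d^(-1/3).
MRS = MU_g/MU_d = (0.5)·d/g.
Substitute g = 20: MRS = d/40. Setting d/40 = 21/40 gives d = (21/40)·40 = 21.

d = 21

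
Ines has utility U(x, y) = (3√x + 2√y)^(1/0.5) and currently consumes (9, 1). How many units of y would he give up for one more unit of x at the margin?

For CES with ρ = 0.5, MRS = (3/2)·√(y/x).
At (9, 1): MRS = 0.5.
So at (9, 1) the consumer would give up 0.5 units of y for one more unit of x.

MRS = 0.5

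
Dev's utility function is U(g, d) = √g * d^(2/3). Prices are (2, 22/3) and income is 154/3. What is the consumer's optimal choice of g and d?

MU_g = 0.5·g^(-0.5)·d^(2/3) and MU_d = 2/3·√g·d^(-1/3).
MRS = MU_g/MU_d = (0.75)·d/g.
Tangency: set MRS = p_g/p_d = 2/(22/3) = 3/11.
So (0.75)·d/g = 3/11, i.e. d = (4/11)·g.
Substitute into the budget 2·g + (22/3)·d = 154/3: (14/3)·g = 154/3, so g* = 11.
Then d* = (4/11)·11 = 4.

g* = 11, d* = 4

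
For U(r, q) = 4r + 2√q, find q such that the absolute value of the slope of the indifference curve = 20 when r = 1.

MU_r = 4, MU_q = 2/(2√q).
MRS = 4 ÷ (2/(2√q)).
MRS depends only on q: 4·√q = 20 ⇒ √q = 20/4 = 5 ⇒ q = 25.

q = 25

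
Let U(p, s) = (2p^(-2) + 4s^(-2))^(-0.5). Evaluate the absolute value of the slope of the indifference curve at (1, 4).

For CES with ρ = -2, MRS = (2/4)·(s/p)^3.
At (1, 4): MRS = 32.
That is, one extra unit of p is worth 32 units of s at the margin.

MRS = 32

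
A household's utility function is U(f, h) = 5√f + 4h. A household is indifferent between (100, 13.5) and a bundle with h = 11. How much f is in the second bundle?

f = 144

U(100, 13.5) = 104.
Set U(f, 11) = 104 and solve.
With h = 11: 5√f = 104 − 4·11 = 60, so √f = 12 and f = 144.
Check: U(144, 11) = 104.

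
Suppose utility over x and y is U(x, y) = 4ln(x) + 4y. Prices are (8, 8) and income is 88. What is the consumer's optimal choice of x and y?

x* = 1, y* = 10

MU_x = 4/x, MU_y = 4.
MRS = 4/x ÷ 4.
Tangency: set MRS = p_x/p_y = 8/8 = 1.
MRS depends only on x: 1/x = 1 ⇒ x* = 1/1 = 1.
From the budget, 8·y = 88 − 8·1 = 80, so y* = 10.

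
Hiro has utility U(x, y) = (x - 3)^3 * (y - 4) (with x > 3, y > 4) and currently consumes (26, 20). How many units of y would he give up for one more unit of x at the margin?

MRS = 48/23

MU_x = 3·(x−3)^2·(y−4), MU_y = (x−3)^3.
MRS = (3/1)·(y−4)/(x−3).
At (26, 20): MRS = 48/23.
So at (26, 20) the consumer would give up 48/23 units of y for one more unit of x.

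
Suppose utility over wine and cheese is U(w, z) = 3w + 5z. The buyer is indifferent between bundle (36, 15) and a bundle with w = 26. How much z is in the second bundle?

z = 21

U(36, 15) = 183.
Set U(26, z) = 183 and solve.
3·26 + 5z = 183 ⇒ 5z = 105 ⇒ z = 21.
Check: U(26, 21) = 183.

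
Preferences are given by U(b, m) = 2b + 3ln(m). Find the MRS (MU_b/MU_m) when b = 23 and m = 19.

MU_b = 2, MU_m = 3/m.
MRS = 2 ÷ (3/m).
At (23, 19): MRS = 38/3.
That is, one extra unit of b is worth 38/3 units of m at the margin.

MRS = 38/3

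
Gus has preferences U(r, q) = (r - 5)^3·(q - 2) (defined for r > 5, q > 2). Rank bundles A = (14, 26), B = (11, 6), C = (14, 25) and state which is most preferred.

Bundle A

Evaluate utility at each bundle:
U(A) = 17496.
U(B) = 864.
U(C) = 16767.
Highest utility is A, so A ≻ C ≻ B.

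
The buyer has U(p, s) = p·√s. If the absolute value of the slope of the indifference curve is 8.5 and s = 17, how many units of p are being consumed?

p = 4

MU_p = √s and MU_s = 0.5·p·s^(-0.5).
MRS = MU_p/MU_s = (2)·s/p.
Substitute s = 17: MRS = 34/p. Setting 34/p = 8.5 gives p = 34/8.5 = 4.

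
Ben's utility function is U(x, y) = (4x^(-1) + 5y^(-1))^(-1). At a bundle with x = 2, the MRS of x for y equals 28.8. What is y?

y = 12

For CES with ρ = -1, MRS = (4/5)·(y/x)^2.
Setting (4/5)·(y/2)^2 = 28.8 gives (y/2)^2 = 36, so y/2 = 6 and y = 12.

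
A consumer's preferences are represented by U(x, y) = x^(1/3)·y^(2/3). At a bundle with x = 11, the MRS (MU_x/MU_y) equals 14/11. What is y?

y = 28

MU_x = 1/3·x^(-2/3)·y^(2/3) and MU_y = 2/3·x^(1/3)·y^(-1/3).
MRS = MU_x/MU_y = (0.5)·y/x.
Substitute x = 11: MRS = y/22. Setting y/22 = 14/11 gives y = (14/11)·22 = 28.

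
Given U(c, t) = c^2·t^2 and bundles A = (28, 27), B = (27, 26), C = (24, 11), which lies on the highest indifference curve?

Evaluate utility at each bundle:
U(A) = 571536.
U(B) = 492804.
U(C) = 69696.
Highest utility is A, so A ≻ B ≻ C.

Bundle A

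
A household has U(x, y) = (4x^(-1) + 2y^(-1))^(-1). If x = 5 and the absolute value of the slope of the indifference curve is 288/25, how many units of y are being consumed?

y = 12

For CES with ρ = -1, MRS = (4/2)·(y/x)^2.
Setting (4/2)·(y/5)^2 = 288/25 gives (y/5)^2 = 144/25, so y/5 = 2.4 and y = 12.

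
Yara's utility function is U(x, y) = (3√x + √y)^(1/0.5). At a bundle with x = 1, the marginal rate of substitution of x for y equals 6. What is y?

For CES with ρ = 0.5, MRS = (3/1)·√(y/x).
Setting (3/1)·√(y/1) = 6 gives √(y/1) = 2, so y/1 = 4 and y = 4.

y = 4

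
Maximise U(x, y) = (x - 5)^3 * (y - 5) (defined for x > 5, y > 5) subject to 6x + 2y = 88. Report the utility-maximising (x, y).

x* = 11, y* = 11

MU_x = 3·(x−5)^2·(y−5), MU_y = (x−5)^3.
MRS = (3/1)·(y−5)/(x−5).
Tangency: set MRS = p_x/p_y = 6/2 = 3.
So (3/1)·(y − 5)/(x − 5) = 3, i.e. (y − 5) = (x − 5).
Rewrite the budget in excess-of-subsistence terms: 6·(x − 5) + 2·(y − 5) = 88 − 6·5 − 2·5 = 48.
Substituting, 8·(x − 5) = 48, so x − 5 = 6 and x* = 11.
Then y − 5 = 6, so y* = 11.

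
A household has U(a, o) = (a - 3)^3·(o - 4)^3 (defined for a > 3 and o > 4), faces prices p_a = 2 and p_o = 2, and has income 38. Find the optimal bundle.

a* = 9, o* = 10

MU_a = 3·(a−3)^2·(o−4)^3, MU_o = 3·(a−3)^3·(o−4)^2.
MRS = (o−4)/(a−3).
Tangency: set MRS = p_a/p_o = 2/2 = 1.
So (o − 4)/(a − 3) = 1, i.e. (o − 4) = (a − 3).
Rewrite the budget in excess-of-subsistence terms: 2·(a − 3) + 2·(o − 4) = 38 − 2·3 − 2·4 = 24.
Substituting, 4·(a − 3) = 24, so a − 3 = 6 and a* = 9.
Then o − 4 = 6, so o* = 10.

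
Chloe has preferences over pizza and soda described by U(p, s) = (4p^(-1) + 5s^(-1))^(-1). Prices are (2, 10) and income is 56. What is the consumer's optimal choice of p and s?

For CES with ρ = -1, MRS = (4/5)·(s/p)^2.
Tangency: set MRS = p_p/p_s = 2/10 = 0.2.
So (s/p)^2 = 0.25; taking the square root, s/p = 0.5, i.e. s = 0.5·p.
Substitute into the budget 2·p + 10·s = 56: 7·p = 56, so p* = 8 and s* = 0.5·8 = 4.

p* = 8, s* = 4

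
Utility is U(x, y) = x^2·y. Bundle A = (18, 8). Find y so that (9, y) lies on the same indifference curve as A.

U(18, 8) = 2592.
Set U(9, y) = 2592 and solve.
With x = 9: 9^2 = 81, so y = 2592/81 = 32.
Check: U(9, 32) = 2592.

y = 32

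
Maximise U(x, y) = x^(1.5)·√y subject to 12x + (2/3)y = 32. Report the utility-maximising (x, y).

x* = 2, y* = 12

MU_x = 1.5·√x·√y and MU_y = 0.5·x^(1.5)·y^(-0.5).
MRS = MU_x/MU_y = (3)·y/x.
Tangency: set MRS = p_x/p_y = 12/(2/3) = 18.
So (3)·y/x = 18, i.e. y = 6·x.
Substitute into the budget 12·x + (2/3)·y = 32: 16·x = 32, so x* = 2.
Then y* = 6·2 = 12.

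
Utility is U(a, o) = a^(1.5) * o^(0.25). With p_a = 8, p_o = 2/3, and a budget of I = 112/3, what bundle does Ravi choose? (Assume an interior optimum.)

MU_a = 1.5·√a·o^(0.25) and MU_o = 0.25·a^(1.5)·o^(-0.75).
MRS = MU_a/MU_o = (6)·o/a.
Tangency: set MRS = p_a/p_o = 8/(2/3) = 12.
So (6)·o/a = 12, i.e. o = 2·a.
Substitute into the budget 8·a + (2/3)·o = 112/3: (28/3)·a = 112/3, so a* = 4.
Then o* = 2·4 = 8.

a* = 4, o* = 8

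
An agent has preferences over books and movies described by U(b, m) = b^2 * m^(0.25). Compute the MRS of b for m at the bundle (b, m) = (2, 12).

MU_b = 2·b·m^(0.25) and MU_m = 0.25·b^2·m^(-0.75).
MRS = MU_b/MU_m = (8)·m/b.
At (2, 12): MRS = 48.
So at (2, 12) the consumer would give up 48 units of m for one more unit of b.

MRS = 48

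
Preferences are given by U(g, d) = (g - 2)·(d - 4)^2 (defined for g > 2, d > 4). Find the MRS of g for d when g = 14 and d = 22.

MU_g = (d−4)^2, MU_d = 2·(g−2)·(d−4).
MRS = (1/2)·(d−4)/(g−2).
At (14, 22): MRS = 0.75.
So at (14, 22) the consumer would give up 0.75 units of d for one more unit of g.

MRS = 0.75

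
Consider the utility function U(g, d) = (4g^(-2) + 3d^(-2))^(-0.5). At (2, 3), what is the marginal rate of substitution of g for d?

MRS = 4.5

For CES with ρ = -2, MRS = (4/3)·(d/g)^3.
At (2, 3): MRS = 4.5.
That is, one extra unit of g is worth 4.5 units of d at the margin.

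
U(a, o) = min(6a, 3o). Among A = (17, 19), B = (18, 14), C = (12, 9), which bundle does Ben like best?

Evaluate utility at each bundle:
U(A) = 57.
U(B) = 42.
U(C) = 27.
Highest utility is A, so A ≻ B ≻ C.

Bundle A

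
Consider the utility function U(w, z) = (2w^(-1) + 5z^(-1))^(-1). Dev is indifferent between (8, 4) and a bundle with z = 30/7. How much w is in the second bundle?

U depends on (w, z) only through S = 2w^(-1) + 5z^(-1), so equal utility means equal S. At (8, 4): S = 1.5.
With z = 30/7: 5·(30/7)^(-1) = 7/6, so 2w^(-1) = 1.5 − 7/6 = 1/3, i.e. w^(-1) = 1/6.
Hence w = 1/(1/6) = 6.
Check: U(6, 30/7) = 0.6667.

w = 6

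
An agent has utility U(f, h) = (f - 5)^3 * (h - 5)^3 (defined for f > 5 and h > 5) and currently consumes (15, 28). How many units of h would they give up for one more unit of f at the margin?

MU_f = 3·(f−5)^2·(h−5)^3, MU_h = 3·(f−5)^3·(h−5)^2.
MRS = (h−5)/(f−5).
At (15, 28): MRS = 2.3.
The indifference curve has slope −2.3 at this bundle.

MRS = 2.3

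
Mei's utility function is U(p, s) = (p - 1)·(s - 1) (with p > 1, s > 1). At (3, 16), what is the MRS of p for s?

MRS = 7.5

MU_p = (s−1), MU_s = (p−1).
MRS = (s−1)/(p−1).
At (3, 16): MRS = 7.5.
So at (3, 16) the consumer would give up 7.5 units of s for one more unit of p.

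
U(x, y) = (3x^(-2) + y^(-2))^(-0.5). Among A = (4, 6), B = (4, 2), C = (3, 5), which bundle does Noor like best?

Evaluate utility at each bundle:
U(A) = 2.155.
U(B) = 1.512.
U(C) = 1.637.
Highest utility is A, so A ≻ C ≻ B.

Bundle A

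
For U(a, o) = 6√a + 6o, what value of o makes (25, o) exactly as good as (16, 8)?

o = 7

U(16, 8) = 72.
Set U(25, o) = 72 and solve.
With a = 25: √25 = 5, so 6o = 72 − 6·5 = 42 and o = 7.
Check: U(25, 7) = 72.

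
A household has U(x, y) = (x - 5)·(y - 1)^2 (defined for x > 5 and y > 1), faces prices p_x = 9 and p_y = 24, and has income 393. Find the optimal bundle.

x* = 17, y* = 10

MU_x = (y−1)^2, MU_y = 2·(x−5)·(y−1).
MRS = (1/2)·(y−1)/(x−5).
Tangency: set MRS = p_x/p_y = 9/24 = 0.375.
So (1/2)·(y − 1)/(x − 5) = 0.375, i.e. (y − 1) = 0.75·(x − 5).
Rewrite the budget in excess-of-subsistence terms: 9·(x − 5) + 24·(y − 1) = 393 − 9·5 − 24·1 = 324.
Substituting, 27·(x − 5) = 324, so x − 5 = 12 and x* = 17.
Then y − 1 = 0.75·12 = 9, so y* = 10.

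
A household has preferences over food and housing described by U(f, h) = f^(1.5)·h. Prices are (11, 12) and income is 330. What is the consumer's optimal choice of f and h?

f* = 18, h* = 11

MU_f = 1.5·√f·h and MU_h = f^(1.5).
MRS = MU_f/MU_h = (1.5)·h/f.
Tangency: set MRS = p_f/p_h = 11/12.
So (1.5)·h/f = 11/12, i.e. h = (11/18)·f.
Substitute into the budget 11·f + 12·h = 330: (55/3)·f = 330, so f* = 18.
Then h* = (11/18)·18 = 11.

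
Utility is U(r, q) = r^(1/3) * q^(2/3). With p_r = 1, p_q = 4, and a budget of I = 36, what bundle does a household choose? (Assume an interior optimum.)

MU_r = 1/3·r^(-2/3)·q^(2/3) and MU_q = 2/3·r^(1/3)·q^(-1/3).
MRS = MU_r/MU_q = (0.5)·q/r.
Tangency: set MRS = p_r/p_q = 1/4 = 0.25.
So (0.5)·q/r = 0.25, i.e. q = 0.5·r.
Substitute into the budget 1·r + 4·q = 36: 3·r = 36, so r* = 12.
Then q* = 0.5·12 = 6.

r* = 12, q* = 6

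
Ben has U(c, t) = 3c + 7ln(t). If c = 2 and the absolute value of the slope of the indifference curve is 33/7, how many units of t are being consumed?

MU_c = 3, MU_t = 7/t.
MRS = 3 ÷ (7/t).
MRS depends only on t: (3/7)·t = 33/7 ⇒ t = (33/7)/(3/7) = 11.

t = 11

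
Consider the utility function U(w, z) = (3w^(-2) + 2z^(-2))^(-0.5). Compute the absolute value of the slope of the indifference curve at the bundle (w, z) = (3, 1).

For CES with ρ = -2, MRS = (3/2)·(z/w)^3.
At (3, 1): MRS = 1/18.
So at (3, 1) the consumer would give up 1/18 units of z for one more unit of w.

MRS = 1/18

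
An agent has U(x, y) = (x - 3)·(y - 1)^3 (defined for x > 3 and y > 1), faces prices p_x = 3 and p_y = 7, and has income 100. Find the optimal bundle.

MU_x = (y−1)^3, MU_y = 3·(x−3)·(y−1)^2.
MRS = (1/3)·(y−1)/(x−3).
Tangency: set MRS = p_x/p_y = 3/7.
So (1/3)·(y − 1)/(x − 3) = 3/7, i.e. (y − 1) = (9/7)·(x − 3).
Rewrite the budget in excess-of-subsistence terms: 3·(x − 3) + 7·(y − 1) = 100 − 3·3 − 7·1 = 84.
Substituting, 12·(x − 3) = 84, so x − 3 = 7 and x* = 10.
Then y − 1 = (9/7)·7 = 9, so y* = 10.

x* = 10, y* = 10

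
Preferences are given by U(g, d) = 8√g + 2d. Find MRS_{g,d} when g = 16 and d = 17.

MRS = 0.5

MU_g = 8/(2√g), MU_d = 2.
MRS = 8/(2√g) ÷ 2.
At (16, 17): MRS = 0.5.
That is, one extra unit of g is worth 0.5 units of d at the margin.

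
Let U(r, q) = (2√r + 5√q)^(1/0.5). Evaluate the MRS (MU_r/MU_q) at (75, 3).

MRS = 2/25

For CES with ρ = 0.5, MRS = (2/5)·√(q/r).
At (75, 3): MRS = 2/25.
That is, one extra unit of r is worth 2/25 units of q at the margin.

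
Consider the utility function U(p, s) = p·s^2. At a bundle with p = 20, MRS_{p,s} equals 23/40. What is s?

s = 23

MU_p = s^2 and MU_s = 2·p·s.
MRS = MU_p/MU_s = (1/2)·s/p.
Substitute p = 20: MRS = s/40. Setting s/40 = 23/40 gives s = (23/40)·40 = 23.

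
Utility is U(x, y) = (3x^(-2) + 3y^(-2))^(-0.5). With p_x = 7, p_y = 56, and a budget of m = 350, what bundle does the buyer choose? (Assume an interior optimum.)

x* = 10, y* = 5

For CES with ρ = -2, MRS = (y/x)^3.
Tangency: set MRS = p_x/p_y = 7/56 = 0.125.
So (y/x)^3 = 0.125; taking the cube root, y/x = 0.5, i.e. y = 0.5·x.
Substitute into the budget 7·x + 56·y = 350: 35·x = 350, so x* = 10 and y* = 0.5·10 = 5.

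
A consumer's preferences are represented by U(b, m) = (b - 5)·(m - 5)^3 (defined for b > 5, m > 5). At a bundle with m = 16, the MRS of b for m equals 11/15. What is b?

b = 10

MU_b = (m−5)^3, MU_m = 3·(b−5)·(m−5)^2.
MRS = (1/3)·(m−5)/(b−5).
Substitute m = 16: MRS = (11/3)/(b − 5). Setting this equal to 11/15 gives b − 5 = (11/3)/(11/15) = 5, so b = 10.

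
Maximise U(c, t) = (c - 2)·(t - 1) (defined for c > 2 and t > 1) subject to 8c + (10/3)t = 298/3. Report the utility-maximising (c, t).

MU_c = (t−1), MU_t = (c−2).
MRS = (t−1)/(c−2).
Tangency: set MRS = p_c/p_t = 8/(10/3) = 2.4.
So (t − 1)/(c − 2) = 2.4, i.e. (t − 1) = 2.4·(c − 2).
Rewrite the budget in excess-of-subsistence terms: 8·(c − 2) + (10/3)·(t − 1) = 298/3 − 8·2 − (10/3)·1 = 80.
Substituting, 16·(c − 2) = 80, so c − 2 = 5 and c* = 7.
Then t − 1 = 2.4·5 = 12, so t* = 13.

c* = 7, t* = 13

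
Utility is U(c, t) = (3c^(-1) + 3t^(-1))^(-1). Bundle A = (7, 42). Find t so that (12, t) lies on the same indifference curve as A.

U depends on (c, t) only through S = 3c^(-1) + 3t^(-1), so equal utility means equal S. At (7, 42): S = 0.5.
With c = 12: 3·12^(-1) = 0.25, so 3t^(-1) = 0.5 − 0.25 = 0.25, i.e. t^(-1) = 1/12.
Hence t = 1/(1/12) = 12.
Check: U(12, 12) = 2.

t = 12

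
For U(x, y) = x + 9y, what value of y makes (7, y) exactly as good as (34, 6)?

y = 9

U(34, 6) = 88.
Set U(7, y) = 88 and solve.
7 + 9y = 88 ⇒ 9y = 81 ⇒ y = 9.
Check: U(7, 9) = 88.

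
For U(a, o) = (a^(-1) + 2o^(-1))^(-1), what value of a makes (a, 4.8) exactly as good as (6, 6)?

U depends on (a, o) only through S = a^(-1) + 2o^(-1), so equal utility means equal S. At (6, 6): S = 0.5.
With o = 4.8: 2·4.8^(-1) = 5/12, so a^(-1) = 0.5 − 5/12 = 1/12.
Hence a = 1/(1/12) = 12.
Check: U(12, 4.8) = 2.

a = 12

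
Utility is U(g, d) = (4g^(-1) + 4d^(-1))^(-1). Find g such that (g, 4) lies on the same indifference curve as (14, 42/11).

g = 12

U depends on (g, d) only through S = 4g^(-1) + 4d^(-1), so equal utility means equal S. At (14, 42/11): S = 4/3.
With d = 4: 4·4^(-1) = 1, so 4g^(-1) = 4/3 − 1 = 1/3, i.e. g^(-1) = 1/12.
Hence g = 1/(1/12) = 12.
Check: U(12, 4) = 0.75.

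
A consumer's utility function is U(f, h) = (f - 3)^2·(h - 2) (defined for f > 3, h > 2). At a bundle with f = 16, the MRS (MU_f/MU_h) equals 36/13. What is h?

MU_f = 2·(f−3)·(h−2), MU_h = (f−3)^2.
MRS = (2/1)·(h−2)/(f−3).
Substitute f = 16: MRS = (h − 2)/6.5. Setting this equal to 36/13 gives h − 2 = (36/13)·6.5 = 18, so h = 20.

h = 20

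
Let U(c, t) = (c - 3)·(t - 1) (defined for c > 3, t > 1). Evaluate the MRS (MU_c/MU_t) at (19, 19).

MU_c = (t−1), MU_t = (c−3).
MRS = (t−1)/(c−3).
At (19, 19): MRS = 1.125.
The indifference curve has slope −1.125 at this bundle.

MRS = 1.125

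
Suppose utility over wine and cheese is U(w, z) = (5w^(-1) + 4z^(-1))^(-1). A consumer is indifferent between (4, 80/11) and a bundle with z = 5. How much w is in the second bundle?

U depends on (w, z) only through S = 5w^(-1) + 4z^(-1), so equal utility means equal S. At (4, 80/11): S = 1.8.
With z = 5: 4·5^(-1) = 0.8, so 5w^(-1) = 1.8 − 0.8 = 1, i.e. w^(-1) = 0.2.
Hence w = 1/0.2 = 5.
Check: U(5, 5) = 0.5556.

w = 5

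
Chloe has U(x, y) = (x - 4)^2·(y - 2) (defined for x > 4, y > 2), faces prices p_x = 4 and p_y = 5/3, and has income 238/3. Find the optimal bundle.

x* = 14, y* = 14

MU_x = 2·(x−4)·(y−2), MU_y = (x−4)^2.
MRS = (2/1)·(y−2)/(x−4).
Tangency: set MRS = p_x/p_y = 4/(5/3) = 2.4.
So (2/1)·(y − 2)/(x − 4) = 2.4, i.e. (y − 2) = 1.2·(x − 4).
Rewrite the budget in excess-of-subsistence terms: 4·(x − 4) + (5/3)·(y − 2) = 238/3 − 4·4 − (5/3)·2 = 60.
Substituting, 6·(x − 4) = 60, so x − 4 = 10 and x* = 14.
Then y − 2 = 1.2·10 = 12, so y* = 14.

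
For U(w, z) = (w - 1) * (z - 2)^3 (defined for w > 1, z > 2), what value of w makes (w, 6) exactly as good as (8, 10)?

U(8, 10) = 3584.
Set U(w, 6) = 3584 and solve.
With z = 6: (6 − 2)^3 = 64, so (w − 1) = 3584/64 = 56.
So w = 1 + 56 = 57.
Check: U(57, 6) = 3584.

w = 57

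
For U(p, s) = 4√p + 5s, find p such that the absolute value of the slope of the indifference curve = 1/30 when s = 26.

MU_p = 4/(2√p), MU_s = 5.
MRS = 4/(2√p) ÷ 5.
MRS depends only on p: 0.4/√p = 1/30 ⇒ √p = 0.4/(1/30) = 12 ⇒ p = 144.

p = 144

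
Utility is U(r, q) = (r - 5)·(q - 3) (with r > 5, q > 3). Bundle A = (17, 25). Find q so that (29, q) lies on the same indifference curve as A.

U(17, 25) = 264.
Set U(29, q) = 264 and solve.
With r = 29: (29 − 5) = 24, so (q − 3) = 264/24 = 11.
So q = 3 + 11 = 14.
Check: U(29, 14) = 264.

q = 14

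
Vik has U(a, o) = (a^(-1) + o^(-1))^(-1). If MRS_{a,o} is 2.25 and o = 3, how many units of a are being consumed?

a = 2

For CES with ρ = -1, MRS = (o/a)^2.
Setting (3/a)^2 = 2.25 gives 3/a = 1.5 and a = 2.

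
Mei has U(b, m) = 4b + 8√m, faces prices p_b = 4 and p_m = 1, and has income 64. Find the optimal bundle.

b* = 12, m* = 16

MU_b = 4, MU_m = 8/(2√m).
MRS = 4 ÷ (8/(2√m)).
Tangency: set MRS = p_b/p_m = 4/1 = 4.
MRS depends only on m: √m = 4 ⇒ √m = 4 ⇒ m* = 16.
From the budget, 4·b = 64 − 1·16 = 48, so b* = 12.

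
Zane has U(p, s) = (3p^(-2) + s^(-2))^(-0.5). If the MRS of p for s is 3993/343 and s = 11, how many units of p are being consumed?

p = 7

For CES with ρ = -2, MRS = (3/1)·(s/p)^3.
Setting (3/1)·(11/p)^3 = 3993/343 gives (11/p)^3 = 1331/343, so 11/p = 11/7 and p = 7.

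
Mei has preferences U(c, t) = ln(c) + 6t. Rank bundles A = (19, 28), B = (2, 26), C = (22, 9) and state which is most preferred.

Bundle A

Evaluate utility at each bundle:
U(A) = 170.944.
U(B) = 156.693.
U(C) = 57.091.
Highest utility is A, so A ≻ B ≻ C.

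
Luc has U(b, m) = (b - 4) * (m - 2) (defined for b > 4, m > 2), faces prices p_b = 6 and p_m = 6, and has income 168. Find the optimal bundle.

b* = 15, m* = 13

MU_b = (m−2), MU_m = (b−4).
MRS = (m−2)/(b−4).
Tangency: set MRS = p_b/p_m = 6/6 = 1.
So (m − 2)/(b − 4) = 1, i.e. (m − 2) = (b − 4).
Rewrite the budget in excess-of-subsistence terms: 6·(b − 4) + 6·(m − 2) = 168 − 6·4 − 6·2 = 132.
Substituting, 12·(b − 4) = 132, so b − 4 = 11 and b* = 15.
Then m − 2 = 11, so m* = 13.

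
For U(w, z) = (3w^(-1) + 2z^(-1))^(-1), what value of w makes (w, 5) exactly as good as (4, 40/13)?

w = 3

U depends on (w, z) only through S = 3w^(-1) + 2z^(-1), so equal utility means equal S. At (4, 40/13): S = 1.4.
With z = 5: 2·5^(-1) = 0.4, so 3w^(-1) = 1.4 − 0.4 = 1, i.e. w^(-1) = 1/3.
Hence w = 1/(1/3) = 3.
Check: U(3, 5) = 0.7143.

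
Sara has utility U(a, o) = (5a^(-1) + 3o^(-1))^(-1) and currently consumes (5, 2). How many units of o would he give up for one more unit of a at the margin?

MRS = 4/15

For CES with ρ = -1, MRS = (5/3)·(o/a)^2.
At (5, 2): MRS = 4/15.
That is, one extra unit of a is worth 4/15 units of o at the margin.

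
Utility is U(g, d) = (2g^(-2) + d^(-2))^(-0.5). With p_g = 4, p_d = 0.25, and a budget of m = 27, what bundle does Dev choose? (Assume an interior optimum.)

For CES with ρ = -2, MRS = (2/1)·(d/g)^3.
Tangency: set MRS = p_g/p_d = 4/0.25 = 16.
So (d/g)^3 = 8; taking the cube root, d/g = 2, i.e. d = 2·g.
Substitute into the budget 4·g + 0.25·d = 27: 4.5·g = 27, so g* = 6 and d* = 2·6 = 12.

g* = 6, d* = 12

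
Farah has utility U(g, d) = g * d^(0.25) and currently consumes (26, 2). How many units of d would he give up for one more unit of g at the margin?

MRS = 4/13

MU_g = d^(0.25) and MU_d = 0.25·g·d^(-0.75).
MRS = MU_g/MU_d = (4)·d/g.
At (26, 2): MRS = 4/13.
So at (26, 2) the consumer would give up 4/13 units of d for one more unit of g.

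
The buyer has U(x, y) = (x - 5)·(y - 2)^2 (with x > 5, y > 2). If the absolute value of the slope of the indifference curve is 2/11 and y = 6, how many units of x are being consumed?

MU_x = (y−2)^2, MU_y = 2·(x−5)·(y−2).
MRS = (1/2)·(y−2)/(x−5).
Substitute y = 6: MRS = 2/(x − 5). Setting this equal to 2/11 gives x − 5 = 2/(2/11) = 11, so x = 16.

x = 16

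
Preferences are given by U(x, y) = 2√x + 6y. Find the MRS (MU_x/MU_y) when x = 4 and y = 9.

MRS = 1/12

MU_x = 2/(2√x), MU_y = 6.
MRS = 2/(2√x) ÷ 6.
At (4, 9): MRS = 1/12.
So at (4, 9) the consumer would give up 1/12 units of y for one more unit of x.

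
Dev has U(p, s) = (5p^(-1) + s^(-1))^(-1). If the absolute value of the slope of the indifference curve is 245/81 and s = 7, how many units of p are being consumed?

p = 9

For CES with ρ = -1, MRS = (5/1)·(s/p)^2.
Setting (5/1)·(7/p)^2 = 245/81 gives (7/p)^2 = 49/81, so 7/p = 7/9 and p = 9.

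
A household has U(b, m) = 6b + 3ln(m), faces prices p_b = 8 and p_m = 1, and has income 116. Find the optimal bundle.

MU_b = 6, MU_m = 3/m.
MRS = 6 ÷ (3/m).
Tangency: set MRS = p_b/p_m = 8/1 = 8.
MRS depends only on m: 2·m = 8 ⇒ m* = 8/2 = 4.
From the budget, 8·b = 116 − 1·4 = 112, so b* = 14.

b* = 14, m* = 4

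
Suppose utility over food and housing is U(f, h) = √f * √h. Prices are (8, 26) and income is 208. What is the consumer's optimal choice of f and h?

MU_f = 0.5·f^(-0.5)·√h and MU_h = 0.5·√f·h^(-0.5).
MRS = MU_f/MU_h = h/f.
Tangency: set MRS = p_f/p_h = 8/26 = 4/13.
So h/f = 4/13, i.e. h = (4/13)·f.
Substitute into the budget 8·f + 26·h = 208: 16·f = 208, so f* = 13.
Then h* = (4/13)·13 = 4.

f* = 13, h* = 4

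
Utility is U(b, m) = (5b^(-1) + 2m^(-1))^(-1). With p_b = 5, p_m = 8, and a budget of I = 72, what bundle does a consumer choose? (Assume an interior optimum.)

For CES with ρ = -1, MRS = (5/2)·(m/b)^2.
Tangency: set MRS = p_b/p_m = 5/8 = 0.625.
So (m/b)^2 = 0.25; taking the square root, m/b = 0.5, i.e. m = 0.5·b.
Substitute into the budget 5·b + 8·m = 72: 9·b = 72, so b* = 8 and m* = 0.5·8 = 4.

b* = 8, m* = 4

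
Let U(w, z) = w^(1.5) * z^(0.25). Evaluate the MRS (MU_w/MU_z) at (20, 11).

MRS = 3.3

MU_w = 1.5·√w·z^(0.25) and MU_z = 0.25·w^(1.5)·z^(-0.75).
MRS = MU_w/MU_z = (6)·z/w.
At (20, 11): MRS = 3.3.
That is, one extra unit of w is worth 3.3 units of z at the margin.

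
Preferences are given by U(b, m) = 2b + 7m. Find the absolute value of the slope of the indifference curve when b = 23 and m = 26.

MRS = 2/7

MU_b = 2, MU_m = 7, so MRS = 2/7 at every bundle.
At (23, 26): MRS = 2/7.
So at (23, 26) the consumer would give up 2/7 units of m for one more unit of b.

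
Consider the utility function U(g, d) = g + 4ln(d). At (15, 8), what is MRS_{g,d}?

MU_g = 1, MU_d = 4/d.
MRS = 1 ÷ (4/d).
At (15, 8): MRS = 2.
So at (15, 8) the consumer would give up 2 units of d for one more unit of g.

MRS = 2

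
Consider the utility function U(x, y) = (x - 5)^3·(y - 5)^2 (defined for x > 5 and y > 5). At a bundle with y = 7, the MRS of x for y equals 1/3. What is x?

MU_x = 3·(x−5)^2·(y−5)^2, MU_y = 2·(x−5)^3·(y−5).
MRS = (3/2)·(y−5)/(x−5).
Substitute y = 7: MRS = 3/(x − 5). Setting this equal to 1/3 gives x − 5 = 3/(1/3) = 9, so x = 14.

x = 14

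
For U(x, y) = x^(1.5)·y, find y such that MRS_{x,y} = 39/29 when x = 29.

MU_x = 1.5·√x·y and MU_y = x^(1.5).
MRS = MU_x/MU_y = (1.5)·y/x.
Substitute x = 29: MRS = y/(58/3). Setting y/(58/3) = 39/29 gives y = (39/29)·(58/3) = 26.

y = 26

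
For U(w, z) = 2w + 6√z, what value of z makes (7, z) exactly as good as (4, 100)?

U(4, 100) = 68.
Set U(7, z) = 68 and solve.
With w = 7: 6√z = 68 − 2·7 = 54, so √z = 9 and z = 81.
Check: U(7, 81) = 68.

z = 81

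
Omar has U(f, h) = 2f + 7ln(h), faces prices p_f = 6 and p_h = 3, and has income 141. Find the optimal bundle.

f* = 20, h* = 7

MU_f = 2, MU_h = 7/h.
MRS = 2 ÷ (7/h).
Tangency: set MRS = p_f/p_h = 6/3 = 2.
MRS depends only on h: (2/7)·h = 2 ⇒ h* = 2/(2/7) = 7.
From the budget, 6·f = 141 − 3·7 = 120, so f* = 20.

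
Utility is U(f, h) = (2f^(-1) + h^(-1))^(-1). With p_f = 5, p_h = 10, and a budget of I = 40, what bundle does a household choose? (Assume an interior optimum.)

For CES with ρ = -1, MRS = (2/1)·(h/f)^2.
Tangency: set MRS = p_f/p_h = 5/10 = 0.5.
So (h/f)^2 = 0.25; taking the square root, h/f = 0.5, i.e. h = 0.5·f.
Substitute into the budget 5·f + 10·h = 40: 10·f = 40, so f* = 4 and h* = 0.5·4 = 2.

f* = 4, h* = 2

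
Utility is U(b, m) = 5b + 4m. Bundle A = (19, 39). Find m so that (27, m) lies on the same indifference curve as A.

m = 29

U(19, 39) = 251.
Set U(27, m) = 251 and solve.
5·27 + 4m = 251 ⇒ 4m = 116 ⇒ m = 29.
Check: U(27, 29) = 251.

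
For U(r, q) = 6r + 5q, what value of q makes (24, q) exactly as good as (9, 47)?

U(9, 47) = 289.
Set U(24, q) = 289 and solve.
6·24 + 5q = 289 ⇒ 5q = 145 ⇒ q = 29.
Check: U(24, 29) = 289.

q = 29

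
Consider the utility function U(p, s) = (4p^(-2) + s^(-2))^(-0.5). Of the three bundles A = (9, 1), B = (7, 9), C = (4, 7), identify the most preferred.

Evaluate utility at each bundle:
U(A) = 0.976.
U(B) = 3.262.
U(C) = 1.923.
Highest utility is B, so B ≻ C ≻ A.

Bundle B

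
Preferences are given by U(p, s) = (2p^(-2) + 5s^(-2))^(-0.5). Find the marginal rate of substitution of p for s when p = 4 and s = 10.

For CES with ρ = -2, MRS = (2/5)·(s/p)^3.
At (4, 10): MRS = 6.25.
That is, one extra unit of p is worth 6.25 units of s at the margin.

MRS = 6.25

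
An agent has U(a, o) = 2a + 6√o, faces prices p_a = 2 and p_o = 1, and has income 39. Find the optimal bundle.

a* = 15, o* = 9

MU_a = 2, MU_o = 6/(2√o).
MRS = 2 ÷ (6/(2√o)).
Tangency: set MRS = p_a/p_o = 2/1 = 2.
MRS depends only on o: (2/3)·√o = 2 ⇒ √o = 2/(2/3) = 3 ⇒ o* = 9.
From the budget, 2·a = 39 − 1·9 = 30, so a* = 15.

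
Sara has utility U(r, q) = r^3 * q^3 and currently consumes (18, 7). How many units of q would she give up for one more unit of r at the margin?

MU_r = 3·r^2·q^3 and MU_q = 3·r^3·q^2.
MRS = MU_r/MU_q = q/r.
At (18, 7): MRS = 7/18.
That is, one extra unit of r is worth 7/18 units of q at the margin.

MRS = 7/18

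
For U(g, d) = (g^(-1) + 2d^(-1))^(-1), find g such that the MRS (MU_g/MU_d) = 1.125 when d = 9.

For CES with ρ = -1, MRS = (1/2)·(d/g)^2.
Setting (1/2)·(9/g)^2 = 1.125 gives (9/g)^2 = 2.25, so 9/g = 1.5 and g = 6.

g = 6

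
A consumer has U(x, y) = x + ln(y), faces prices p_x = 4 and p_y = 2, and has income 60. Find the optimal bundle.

MU_x = 1, MU_y = 1/y.
MRS = 1 ÷ (1/y).
Tangency: set MRS = p_x/p_y = 4/2 = 2.
MRS depends only on y: y = 2 ⇒ y* = 2.
From the budget, 4·x = 60 − 2·2 = 56, so x* = 14.

x* = 14, y* = 2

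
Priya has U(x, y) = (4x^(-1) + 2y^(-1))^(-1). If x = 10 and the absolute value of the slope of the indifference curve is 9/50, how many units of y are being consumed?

For CES with ρ = -1, MRS = (4/2)·(y/x)^2.
Setting (4/2)·(y/10)^2 = 9/50 gives (y/10)^2 = 9/100, so y/10 = 0.3 and y = 3.

y = 3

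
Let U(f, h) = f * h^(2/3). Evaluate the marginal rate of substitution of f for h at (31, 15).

MRS = 45/62

MU_f = h^(2/3) and MU_h = 2/3·f·h^(-1/3).
MRS = MU_f/MU_h = (1.5)·h/f.
At (31, 15): MRS = 45/62.
The indifference curve has slope −45/62 at this bundle.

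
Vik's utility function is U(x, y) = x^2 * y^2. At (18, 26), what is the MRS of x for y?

MRS = 13/9

MU_x = 2·x·y^2 and MU_y = 2·x^2·y.
MRS = MU_x/MU_y = y/x.
At (18, 26): MRS = 13/9.
The indifference curve has slope −13/9 at this bundle.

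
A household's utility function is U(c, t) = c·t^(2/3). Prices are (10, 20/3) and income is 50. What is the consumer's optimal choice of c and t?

c* = 3, t* = 3

MU_c = t^(2/3) and MU_t = 2/3·c·t^(-1/3).
MRS = MU_c/MU_t = (1.5)·t/c.
Tangency: set MRS = p_c/p_t = 10/(20/3) = 1.5.
So (1.5)·t/c = 1.5, i.e. t = c.
Substitute into the budget 10·c + (20/3)·t = 50: (50/3)·c = 50, so c* = 3.
Then t* = 3.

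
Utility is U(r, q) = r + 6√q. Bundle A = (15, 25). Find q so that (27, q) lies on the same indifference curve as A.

U(15, 25) = 45.
Set U(27, q) = 45 and solve.
With r = 27: 6√q = 45 − 27 = 18, so √q = 3 and q = 9.
Check: U(27, 9) = 45.

q = 9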